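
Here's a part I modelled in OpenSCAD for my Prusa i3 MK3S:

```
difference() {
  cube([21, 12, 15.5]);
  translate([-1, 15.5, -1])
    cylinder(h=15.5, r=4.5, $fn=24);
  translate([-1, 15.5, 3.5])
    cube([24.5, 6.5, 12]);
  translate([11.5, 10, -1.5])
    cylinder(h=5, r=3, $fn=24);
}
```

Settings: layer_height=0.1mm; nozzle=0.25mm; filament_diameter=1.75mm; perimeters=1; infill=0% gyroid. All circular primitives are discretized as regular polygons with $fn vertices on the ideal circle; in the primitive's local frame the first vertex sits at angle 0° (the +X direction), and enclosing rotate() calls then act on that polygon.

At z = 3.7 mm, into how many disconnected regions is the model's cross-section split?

1

At z = 3.7 mm: the cube (footprint 21×12) is included at this height; the cylinder at (-1, 15.5): section is a regular 24-gon, circumradius r=4.5; the cube at (-1, 15.5) is present — its section is the full 24.5×6.5 rectangle; the cylinder at (11.5, 10) is not intersected at this z (z outside [-1.5, 3.5]); Taking the first minus the rest: starting from the 21×12 cube, the r=4.5 cylinder at (-1, 15.5) partially overlaps it — only the 0.92 mm² overlap (of its 62.89 mm²) is removed, clipping the outline; the 24.5×6.5 cube at (-1, 15.5) misses the remaining region (no effect) — 1 connected region. The result has 1 disconnected region.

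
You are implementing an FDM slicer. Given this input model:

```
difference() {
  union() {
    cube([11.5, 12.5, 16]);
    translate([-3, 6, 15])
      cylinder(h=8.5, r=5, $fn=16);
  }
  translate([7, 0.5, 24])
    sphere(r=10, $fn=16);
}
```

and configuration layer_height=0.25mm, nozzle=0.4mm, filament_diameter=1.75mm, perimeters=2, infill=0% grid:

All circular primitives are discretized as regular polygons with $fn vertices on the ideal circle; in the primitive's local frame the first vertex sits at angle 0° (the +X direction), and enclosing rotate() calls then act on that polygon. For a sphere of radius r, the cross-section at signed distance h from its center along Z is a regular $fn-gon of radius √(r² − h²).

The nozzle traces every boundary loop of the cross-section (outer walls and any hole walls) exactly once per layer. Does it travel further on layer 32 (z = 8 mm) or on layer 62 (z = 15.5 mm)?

layer 62 (z = 15.5 mm)

Layer 32 (z = 8): the cube (footprint 11.5×12.5) is included at this height (perimeter 48.00 mm); the cylinder at (-3, 6) is not intersected at this z (z outside [15, 23.5]); Combining (union): only the 11.5×12.5 cube is present, so the union is just that shape — boundary = 48.00 mm; the sphere at (7, 0.5) is absent (|z−center|=16.000 > r=10); Subtracting the remaining from the first: none of the subtracted shapes is present at this height, so the result so far is unchanged — boundary = 48.00 mm. So its perimeter = 48.00 mm. Layer 62 (z = 15.5): the 11.5×12.5 cube contributes its full rectangle (perimeter 48.00 mm); the r=5 cylinder at (-3, 6) contributes a regular 16-gon of circumradius 5 (perimeter = 2·16·5.000·sin(180°/16) = 31.21 mm); Taking the union: the regions partially overlap (shared area 10.61 mm²), so the edge portions inside another operand are dropped and the merged outline is re-measured after clipping — boundary = 62.34 mm; the sphere at (7, 0.5): section is a regular 16-gon, circumradius = √(r²−h²) = √(10²−8.5²) = 5.268 (perimeter = 2·16·5.268·sin(180°/16) = 32.89 mm); Subtracting the remaining from the first: starting from the result so far, the r=10 sphere at (7, 0.5) partially overlaps it — only the 46.09 mm² overlap (of its 84.96 mm²) is removed, clipping the outline — boundary = 63.84 mm. So its perimeter = 63.84 mm. Layer 62 is larger (63.84 vs 48.00 mm).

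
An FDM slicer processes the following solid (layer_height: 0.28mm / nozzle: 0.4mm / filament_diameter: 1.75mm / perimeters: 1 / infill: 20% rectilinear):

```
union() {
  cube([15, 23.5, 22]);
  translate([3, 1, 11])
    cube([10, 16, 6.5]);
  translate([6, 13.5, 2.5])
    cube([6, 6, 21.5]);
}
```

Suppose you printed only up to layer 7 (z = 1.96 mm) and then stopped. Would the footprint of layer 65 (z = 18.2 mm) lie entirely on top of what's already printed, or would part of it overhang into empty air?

Compare the two slices. At z = 1.96: the cube (footprint 15×23.5) is included at this height (area 352.50 mm²); the cube at (3, 1) is absent (z outside [11, 17.5]); the cube at (6, 13.5) is absent (z outside [2.5, 24]); Taking the union: only the 15×23.5 cube is present, so the union is just that shape — area = 352.50 mm². At z = 18.2: the cube (footprint 15×23.5) is included at this height (area 352.50 mm²); the cube at (3, 1) is absent (z outside [11, 17.5]); the cube at (6, 13.5) (footprint 6×6) is included at this height (area 36.00 mm²); Taking the union: the 6×6 cube at (6, 13.5) lies entirely inside the 15×23.5 cube, so the union is just the 15×23.5 cube — area = 352.50 mm². Checking containment: the cross-section at z = 18.2 is a subset of the cross-section at z = 1.96.

entirely on top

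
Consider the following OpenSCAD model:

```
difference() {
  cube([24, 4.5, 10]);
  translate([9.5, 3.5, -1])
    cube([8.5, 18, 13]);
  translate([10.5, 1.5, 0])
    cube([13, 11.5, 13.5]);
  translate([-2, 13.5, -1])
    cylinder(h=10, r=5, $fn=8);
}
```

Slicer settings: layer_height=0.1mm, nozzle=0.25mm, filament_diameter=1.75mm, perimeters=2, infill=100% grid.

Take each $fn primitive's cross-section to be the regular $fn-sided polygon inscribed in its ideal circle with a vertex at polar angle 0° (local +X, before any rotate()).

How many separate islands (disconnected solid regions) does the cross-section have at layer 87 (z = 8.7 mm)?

1

At z = 8.7 mm: the cube (footprint 24×4.5) is included at this height; the 8.5×18 cube at (9.5, 3.5) contributes its full rectangle; the 13×11.5 cube at (10.5, 1.5) contributes its full rectangle; the cylinder at (-2, 13.5): section is a regular 8-gon, circumradius r=5; Subtracting the remaining from the first: starting from the 24×4.5 cube, the 8.5×18 cube at (9.5, 3.5) partially overlaps it — only the 8.50 mm² overlap (of its 153.00 mm²) is removed, clipping the outline; the 13×11.5 cube at (10.5, 1.5) partially overlaps it — only the 31.50 mm² overlap (of its 149.50 mm²) is removed, clipping the outline; the r=5 cylinder at (-2, 13.5) misses the remaining region (no effect) — 1 connected region. Overall, the cross-section is a single solid region. Island count = 1.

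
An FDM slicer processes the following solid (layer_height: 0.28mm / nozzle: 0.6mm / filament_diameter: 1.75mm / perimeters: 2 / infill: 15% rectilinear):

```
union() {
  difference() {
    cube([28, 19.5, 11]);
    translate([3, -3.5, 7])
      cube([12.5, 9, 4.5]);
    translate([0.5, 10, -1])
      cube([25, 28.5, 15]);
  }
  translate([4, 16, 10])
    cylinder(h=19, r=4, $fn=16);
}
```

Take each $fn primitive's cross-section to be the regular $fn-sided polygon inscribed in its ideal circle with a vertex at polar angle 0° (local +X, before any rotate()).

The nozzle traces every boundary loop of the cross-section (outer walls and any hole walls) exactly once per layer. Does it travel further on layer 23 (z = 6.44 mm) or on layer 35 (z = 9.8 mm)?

layer 35 (z = 9.8 mm)

Layer 23 (z = 6.44): the cube (footprint 28×19.5) is included at this height (perimeter 95.00 mm); the cube at (3, -3.5) is not intersected at this z (z outside [7, 11.5]); the cube at (0.5, 10) is present — its section is the full 25×28.5 rectangle (perimeter 107.00 mm); Subtracting the remaining from the first: starting from the 28×19.5 cube, the 25×28.5 cube at (0.5, 10) partially overlaps it — only the 237.50 mm² overlap (of its 712.50 mm²) is removed, clipping the outline — boundary = 114.00 mm; the cylinder at (4, 16) is not intersected at this z (z outside [10, 29]); Taking the union: only the result so far is present, so the union is just that shape — boundary = 114.00 mm. So its perimeter = 114.00 mm. Layer 35 (z = 9.8): the cube (footprint 28×19.5) is included at this height (perimeter 95.00 mm); the cube at (3, -3.5) (footprint 12.5×9) is included at this height (perimeter 43.00 mm); the cube at (0.5, 10) (footprint 25×28.5) is included at this height (perimeter 107.00 mm); Subtracting the remaining from the first: starting from the 28×19.5 cube, the 12.5×9 cube at (3, -3.5) partially overlaps it — only the 68.75 mm² overlap (of its 112.50 mm²) is removed, clipping the outline; the 25×28.5 cube at (0.5, 10) partially overlaps it — only the 237.50 mm² overlap (of its 712.50 mm²) is removed, clipping the outline — boundary = 125.00 mm; the cylinder at (4, 16) is not intersected at this z (z outside [10, 29]); Taking the union: only the result so far is present, so the union is just that shape — boundary = 125.00 mm. So its perimeter = 125.00 mm. Layer 35 is larger (125.00 vs 114.00 mm).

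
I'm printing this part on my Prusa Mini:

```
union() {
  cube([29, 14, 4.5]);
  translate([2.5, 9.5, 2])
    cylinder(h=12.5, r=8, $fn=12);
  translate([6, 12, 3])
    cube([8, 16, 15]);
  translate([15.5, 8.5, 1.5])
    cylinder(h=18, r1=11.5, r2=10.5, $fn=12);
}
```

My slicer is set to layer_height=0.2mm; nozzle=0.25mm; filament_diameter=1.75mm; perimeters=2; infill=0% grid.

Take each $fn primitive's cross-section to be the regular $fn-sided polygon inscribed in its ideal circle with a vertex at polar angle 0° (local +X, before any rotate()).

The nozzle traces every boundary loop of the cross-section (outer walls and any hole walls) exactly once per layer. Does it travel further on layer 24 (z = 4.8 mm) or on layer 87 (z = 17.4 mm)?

Layer 24 (z = 4.8): the cube is absent (z outside [0, 4.5]); the r=8 cylinder at (2.5, 9.5) gives a regular 12-gon of circumradius 8 (constant along its height) (perimeter = 2·12·8.000·sin(180°/12) = 49.69 mm); the 8×16 cube at (6, 12) contributes its full rectangle (perimeter 48.00 mm); the cone at (15.5, 8.5): at t=0.183 of its height the radius interpolates to r₁+(r₂−r₁)t = 11.317, giving a regular 12-gon of that circumradius (perimeter = 2·12·11.317·sin(180°/12) = 70.30 mm); Combining (union): the regions partially overlap (shared area 100.69 mm²), so the edge portions inside another operand are dropped and the merged outline is re-measured after clipping — boundary = 108.08 mm. So its perimeter = 108.08 mm. Layer 87 (z = 17.4): the cube is absent (z outside [0, 4.5]); the cylinder at (2.5, 9.5) is not intersected at this z (z outside [2, 14.5]); the cube at (6, 12) (footprint 8×16) is included at this height (perimeter 48.00 mm); the cone at (15.5, 8.5): at t=0.883 of its height the radius interpolates to r₁+(r₂−r₁)t = 10.617, giving a regular 12-gon of that circumradius (perimeter = 2·12·10.617·sin(180°/12) = 65.95 mm); Combining (union): the regions partially overlap (shared area 38.58 mm²), so the edge portions inside another operand are dropped and the merged outline is re-measured after clipping — boundary = 87.95 mm. So its perimeter = 87.95 mm. Layer 24 is larger (108.08 vs 87.95 mm).

layer 24 (z = 4.8 mm)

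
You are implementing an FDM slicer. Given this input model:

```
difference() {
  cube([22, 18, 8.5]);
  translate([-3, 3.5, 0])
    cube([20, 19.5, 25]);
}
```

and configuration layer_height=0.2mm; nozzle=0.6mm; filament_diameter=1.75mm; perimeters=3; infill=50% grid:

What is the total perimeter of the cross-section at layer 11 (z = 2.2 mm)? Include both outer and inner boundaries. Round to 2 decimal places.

80.00 mm

At z = 2.2 mm: the 22×18 cube contributes its full rectangle (perimeter 80.00 mm); the cube at (-3, 3.5) is present — its section is the full 20×19.5 rectangle (perimeter 79.00 mm); Subtracting the remaining from the first: starting from the 22×18 cube, the 20×19.5 cube at (-3, 3.5) partially overlaps it — only the 246.50 mm² overlap (of its 390.00 mm²) is removed, clipping the outline — boundary = 80.00 mm. Overall, the cross-section is a single solid region. Total boundary length (outer) = 80.00 mm.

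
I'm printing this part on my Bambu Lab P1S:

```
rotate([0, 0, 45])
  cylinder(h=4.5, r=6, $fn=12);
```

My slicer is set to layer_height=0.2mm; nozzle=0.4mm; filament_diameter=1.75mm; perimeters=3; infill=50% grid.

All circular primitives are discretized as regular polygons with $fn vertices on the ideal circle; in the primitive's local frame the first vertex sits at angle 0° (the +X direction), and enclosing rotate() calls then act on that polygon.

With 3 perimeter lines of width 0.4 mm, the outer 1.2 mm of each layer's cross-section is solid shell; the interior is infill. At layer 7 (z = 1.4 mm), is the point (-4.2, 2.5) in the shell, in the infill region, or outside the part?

At z = 1.4 mm: the r=6 cylinder contributes a regular 12-gon of circumradius 6; (whole slice rotated 45° about Z — lengths, areas and connectivity unchanged). Overall, the cross-section is a single solid region. Undo the 45° rotation: the query point maps to (-1.202, 4.738) in the un-rotated model frame. The nearest boundary edge runs (0.00, 6.00)→(-3.00, 5.20); distance from the point to it = 0.91 mm. The point is inside the cross-section, 0.91 mm from the nearest boundary — within the 1.2 mm shell band (3 × 0.4).

shell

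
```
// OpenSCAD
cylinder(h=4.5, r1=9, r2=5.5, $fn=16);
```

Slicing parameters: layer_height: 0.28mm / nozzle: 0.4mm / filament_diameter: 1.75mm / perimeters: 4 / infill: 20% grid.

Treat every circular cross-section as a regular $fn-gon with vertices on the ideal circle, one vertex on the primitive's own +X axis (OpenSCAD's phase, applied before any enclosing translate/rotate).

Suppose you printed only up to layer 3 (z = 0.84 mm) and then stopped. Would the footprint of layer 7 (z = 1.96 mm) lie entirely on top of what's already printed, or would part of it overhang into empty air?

entirely on top

Compare the two slices. At z = 0.84: the cone contributes a regular 16-gon of circumradius 8.347 (interpolated between r1=9 and r2=5.5 at t=0.187) (area = (16/2)·8.347²·sin(360°/16) = 213.28 mm²). At z = 1.96: the cone: at t=0.436 of its height the radius interpolates to r₁+(r₂−r₁)t = 7.476, giving a regular 16-gon of that circumradius (area = (16/2)·7.476²·sin(360°/16) = 171.09 mm²). Checking containment: the cross-section at z = 1.96 is a subset of the cross-section at z = 0.84.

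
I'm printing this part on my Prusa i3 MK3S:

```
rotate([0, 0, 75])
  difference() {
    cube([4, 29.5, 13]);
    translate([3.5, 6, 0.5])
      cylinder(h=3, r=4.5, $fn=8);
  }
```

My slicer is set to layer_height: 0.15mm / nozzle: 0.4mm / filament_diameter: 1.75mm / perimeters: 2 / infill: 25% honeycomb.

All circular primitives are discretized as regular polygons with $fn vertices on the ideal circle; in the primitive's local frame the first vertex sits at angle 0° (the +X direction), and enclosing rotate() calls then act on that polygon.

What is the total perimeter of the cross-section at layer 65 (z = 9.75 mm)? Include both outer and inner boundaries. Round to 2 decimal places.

67.00 mm

At z = 9.75 mm: the cube is present — its section is the full 4×29.5 rectangle (perimeter 67.00 mm); the cylinder at (3.5, 6) is not intersected at this z (z outside [0.5, 3.5]); Taking the first minus the rest: none of the subtracted shapes is present at this height, so the 4×29.5 cube is unchanged — boundary = 67.00 mm; (whole slice rotated 75° about Z — lengths, areas and connectivity unchanged). Overall, the cross-section is a single solid region. Total boundary length (outer) = 67.00 mm.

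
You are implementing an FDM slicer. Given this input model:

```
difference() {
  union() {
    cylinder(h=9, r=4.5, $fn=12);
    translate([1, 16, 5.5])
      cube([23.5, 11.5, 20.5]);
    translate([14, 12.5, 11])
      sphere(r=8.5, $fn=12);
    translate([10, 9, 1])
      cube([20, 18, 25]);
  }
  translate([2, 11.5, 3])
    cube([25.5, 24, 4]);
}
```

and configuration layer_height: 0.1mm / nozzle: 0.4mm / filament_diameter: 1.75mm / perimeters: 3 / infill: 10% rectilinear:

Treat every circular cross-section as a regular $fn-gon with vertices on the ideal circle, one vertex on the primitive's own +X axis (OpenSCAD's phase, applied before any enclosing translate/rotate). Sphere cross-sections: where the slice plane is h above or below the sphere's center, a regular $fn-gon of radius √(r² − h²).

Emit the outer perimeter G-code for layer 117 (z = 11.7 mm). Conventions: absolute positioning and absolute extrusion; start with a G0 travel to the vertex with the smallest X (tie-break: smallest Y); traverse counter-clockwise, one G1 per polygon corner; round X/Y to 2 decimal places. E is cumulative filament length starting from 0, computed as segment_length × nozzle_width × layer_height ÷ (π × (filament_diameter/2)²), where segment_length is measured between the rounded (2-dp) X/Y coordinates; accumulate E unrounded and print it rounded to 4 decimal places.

At z = 11.7 mm: the cylinder is not intersected at this z (z outside [0, 9]); the cube at (1, 16) is present — its section is the full 23.5×11.5 rectangle; the sphere at (14, 12.5): section is a regular 12-gon, circumradius = √(r²−h²) = √(8.5²−0.7²) = 8.471; the cube at (10, 9) is present — its section is the full 20×18 rectangle; Merging all regions: the regions partially overlap (shared area 295.14 mm²), so overlapping operands fuse into one piece — 1 connected region; the cube at (2, 11.5) is not intersected at this z (z outside [3, 7]); Taking the first minus the rest: none of the subtracted shapes is present at this height, so that combined region is unchanged — 1 connected region. The outline is a single polygon with 14 vertices. Extrusion per mm of travel: 0.4 × 0.1 / (π × 0.875²) = 0.016630. Accumulating E over each segment gives final E = 1.6507.

G0 X1.00 Y16.00 Z11.70
G1 X6.47 Y16.00 E0.0910
G1 X5.53 Y12.50 E0.1512
G1 X6.66 Y8.26 E0.2242
G1 X9.76 Y5.16 E0.2971
G1 X14.00 Y4.03 E0.3701
G1 X18.24 Y5.16 E0.4431
G1 X21.34 Y8.26 E0.5160
G1 X21.53 Y9.00 E0.5287
G1 X30.00 Y9.00 E0.6695
G1 X30.00 Y27.00 E0.9689
G1 X24.50 Y27.00 E1.0603
G1 X24.50 Y27.50 E1.0687
G1 X1.00 Y27.50 E1.4595
G1 X1.00 Y16.00 E1.6507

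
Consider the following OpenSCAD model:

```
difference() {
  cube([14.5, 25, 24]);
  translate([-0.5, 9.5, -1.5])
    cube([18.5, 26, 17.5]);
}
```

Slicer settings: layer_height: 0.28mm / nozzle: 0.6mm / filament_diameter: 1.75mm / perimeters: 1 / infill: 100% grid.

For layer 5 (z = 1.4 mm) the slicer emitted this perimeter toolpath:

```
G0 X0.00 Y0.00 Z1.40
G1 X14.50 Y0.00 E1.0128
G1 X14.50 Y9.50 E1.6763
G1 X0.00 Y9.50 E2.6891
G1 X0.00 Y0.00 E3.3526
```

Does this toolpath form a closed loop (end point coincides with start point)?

Start point (G0): (0.00, 0.00). End point (last G1): the path returns to the start — closed.

yes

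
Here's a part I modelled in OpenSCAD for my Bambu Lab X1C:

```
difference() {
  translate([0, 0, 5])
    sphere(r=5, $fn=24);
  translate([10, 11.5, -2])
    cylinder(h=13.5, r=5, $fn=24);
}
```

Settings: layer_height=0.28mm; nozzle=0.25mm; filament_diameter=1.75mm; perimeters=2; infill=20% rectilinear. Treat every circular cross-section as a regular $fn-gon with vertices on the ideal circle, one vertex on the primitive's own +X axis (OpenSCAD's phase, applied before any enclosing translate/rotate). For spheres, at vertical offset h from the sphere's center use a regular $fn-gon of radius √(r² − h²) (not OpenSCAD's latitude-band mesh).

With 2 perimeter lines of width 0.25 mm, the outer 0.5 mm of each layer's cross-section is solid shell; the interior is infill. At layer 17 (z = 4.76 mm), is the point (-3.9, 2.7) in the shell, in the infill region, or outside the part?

At z = 4.76 mm: the r=5 sphere contributes a regular 24-gon of circumradius √(5²−0.24²) = 4.994; the cylinder at (10, 11.5): section is a regular 24-gon, circumradius r=5; Taking the first minus the rest: starting from the r=5 sphere, the r=5 cylinder at (10, 11.5) misses the remaining region (no effect) — 1 connected region. Overall, the cross-section is a single solid region. The nearest boundary edge runs (-4.33, 2.50)→(-3.53, 3.53); distance from the point to it = 0.21 mm. The point is inside the cross-section, 0.21 mm from the nearest boundary — within the 0.5 mm shell band (2 × 0.25).

shell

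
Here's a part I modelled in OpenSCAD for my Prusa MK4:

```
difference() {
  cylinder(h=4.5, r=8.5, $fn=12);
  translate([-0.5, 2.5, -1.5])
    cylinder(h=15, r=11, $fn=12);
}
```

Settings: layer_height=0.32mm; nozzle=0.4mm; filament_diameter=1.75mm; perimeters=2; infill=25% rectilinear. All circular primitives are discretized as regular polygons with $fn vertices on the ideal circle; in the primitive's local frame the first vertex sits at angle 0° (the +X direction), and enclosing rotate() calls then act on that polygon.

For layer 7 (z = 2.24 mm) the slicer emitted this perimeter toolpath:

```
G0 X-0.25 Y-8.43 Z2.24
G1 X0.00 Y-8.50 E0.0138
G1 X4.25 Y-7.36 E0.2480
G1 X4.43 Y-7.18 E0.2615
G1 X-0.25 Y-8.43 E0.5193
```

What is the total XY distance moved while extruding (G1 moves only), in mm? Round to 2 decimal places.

9.76 mm

Sum the Euclidean lengths of each G1 segment: total = 9.76 mm.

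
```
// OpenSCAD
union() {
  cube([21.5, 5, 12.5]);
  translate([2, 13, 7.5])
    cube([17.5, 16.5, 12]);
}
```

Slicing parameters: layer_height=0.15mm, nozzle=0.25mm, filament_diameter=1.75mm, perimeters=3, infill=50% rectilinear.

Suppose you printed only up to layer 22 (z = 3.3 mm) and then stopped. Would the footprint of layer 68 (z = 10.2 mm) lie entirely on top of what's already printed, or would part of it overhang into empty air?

Compare the two slices. At z = 3.3: the 21.5×5 cube contributes its full rectangle (area 107.50 mm²); the cube at (2, 13) is not intersected at this z (z outside [7.5, 19.5]); Taking the union: only the 21.5×5 cube is present, so the union is just that shape — area = 107.50 mm². At z = 10.2: the cube is present — its section is the full 21.5×5 rectangle (area 107.50 mm²); the cube at (2, 13) (footprint 17.5×16.5) is included at this height (area 288.75 mm²); Merging all regions: the 2 present regions are separate (no shared area or edge), so areas and boundary lengths simply add and each stays a separate island — area = 396.25 mm². Checking containment: at z = 10.2 the cross-section extends beyond the z = 3.3 cross-section by about 288.75 mm².

part overhangs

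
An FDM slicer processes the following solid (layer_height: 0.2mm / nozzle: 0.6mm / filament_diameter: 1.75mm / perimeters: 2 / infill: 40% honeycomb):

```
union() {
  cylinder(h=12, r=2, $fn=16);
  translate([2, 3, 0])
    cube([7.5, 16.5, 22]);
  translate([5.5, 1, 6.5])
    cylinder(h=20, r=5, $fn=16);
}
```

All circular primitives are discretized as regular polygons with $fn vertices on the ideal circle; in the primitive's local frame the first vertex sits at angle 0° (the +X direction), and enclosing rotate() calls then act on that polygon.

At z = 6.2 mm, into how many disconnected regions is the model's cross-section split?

2

At z = 6.2 mm: the r=2 cylinder gives a regular 16-gon of circumradius 2 (constant along its height); the cube at (2, 3) (footprint 7.5×16.5) is included at this height; the cylinder at (5.5, 1) is not intersected at this z (z outside [6.5, 26.5]); Merging all regions: the 2 present regions are separate (no shared area or edge), so areas and boundary lengths simply add and each stays a separate island — 2 connected regions. The result has 2 disconnected regions.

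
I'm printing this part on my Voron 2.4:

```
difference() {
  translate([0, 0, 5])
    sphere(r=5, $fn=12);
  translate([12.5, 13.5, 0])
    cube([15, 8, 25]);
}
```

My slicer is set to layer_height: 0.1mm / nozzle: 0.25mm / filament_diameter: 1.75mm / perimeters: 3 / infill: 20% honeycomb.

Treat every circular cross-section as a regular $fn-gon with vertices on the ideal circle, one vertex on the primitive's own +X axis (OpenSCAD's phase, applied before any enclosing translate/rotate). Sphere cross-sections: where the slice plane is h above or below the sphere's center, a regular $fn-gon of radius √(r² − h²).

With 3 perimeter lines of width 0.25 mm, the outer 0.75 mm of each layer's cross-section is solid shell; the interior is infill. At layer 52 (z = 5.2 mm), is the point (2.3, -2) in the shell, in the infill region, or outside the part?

At z = 5.2 mm: the r=5 sphere contributes a regular 12-gon of circumradius √(5²−0.2²) = 4.996; the cube at (12.5, 13.5) (footprint 15×8) is included at this height; After the difference (first − rest): starting from the r=5 sphere, the 15×8 cube at (12.5, 13.5) misses the remaining region (no effect) — 1 connected region. Overall, the cross-section is a single solid region. The nearest boundary edge runs (4.33, -2.50)→(2.50, -4.33); distance from the point to it = 1.79 mm. The point is inside the cross-section and 1.79 mm from the nearest boundary — more than the 0.75 mm shell width (3 × 0.25), so it's in the infill interior.

infill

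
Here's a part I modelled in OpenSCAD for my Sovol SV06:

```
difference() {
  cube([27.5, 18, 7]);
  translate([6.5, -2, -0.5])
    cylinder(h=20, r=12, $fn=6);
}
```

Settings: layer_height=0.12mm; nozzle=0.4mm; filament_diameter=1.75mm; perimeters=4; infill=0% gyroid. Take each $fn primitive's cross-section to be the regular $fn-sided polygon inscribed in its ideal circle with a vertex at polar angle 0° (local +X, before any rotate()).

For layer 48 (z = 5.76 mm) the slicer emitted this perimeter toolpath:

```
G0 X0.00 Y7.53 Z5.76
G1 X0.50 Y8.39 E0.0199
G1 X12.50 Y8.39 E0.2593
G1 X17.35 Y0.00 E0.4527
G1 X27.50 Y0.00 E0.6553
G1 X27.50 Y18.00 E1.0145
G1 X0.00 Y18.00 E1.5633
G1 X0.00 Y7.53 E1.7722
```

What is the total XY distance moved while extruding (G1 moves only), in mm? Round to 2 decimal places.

Sum the Euclidean lengths of each G1 segment: total = 88.81 mm.

88.81 mm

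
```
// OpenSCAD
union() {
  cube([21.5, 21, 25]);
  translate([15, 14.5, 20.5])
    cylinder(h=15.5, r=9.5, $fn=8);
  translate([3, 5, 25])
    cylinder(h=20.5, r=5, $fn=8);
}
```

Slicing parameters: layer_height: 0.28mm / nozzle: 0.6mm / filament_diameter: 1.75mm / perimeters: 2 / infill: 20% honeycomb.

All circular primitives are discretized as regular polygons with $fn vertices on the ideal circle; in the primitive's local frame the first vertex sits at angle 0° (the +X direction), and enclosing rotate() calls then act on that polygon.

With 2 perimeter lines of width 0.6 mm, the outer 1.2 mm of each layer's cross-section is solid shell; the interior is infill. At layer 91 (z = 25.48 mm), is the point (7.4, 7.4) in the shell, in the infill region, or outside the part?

outside

At z = 25.48 mm: the cube is not intersected at this z (z outside [0, 25]); the r=9.5 cylinder at (15, 14.5) gives a regular 8-gon of circumradius 9.5 (constant along its height); the r=5 cylinder at (3, 5) gives a regular 8-gon of circumradius 5 (constant along its height); Merging all regions: the 2 present regions are separate (no shared area or edge), so areas and boundary lengths simply add and each stays a separate island — 2 connected regions. Overall, the cross-section has 2 separate islands. The nearest boundary edge runs (6.54, 8.54)→(8.00, 5.00); distance from the point to it = 0.36 mm. The point is not inside any of the regions above, so it lies outside the cross-section (0.36 mm from the nearest boundary).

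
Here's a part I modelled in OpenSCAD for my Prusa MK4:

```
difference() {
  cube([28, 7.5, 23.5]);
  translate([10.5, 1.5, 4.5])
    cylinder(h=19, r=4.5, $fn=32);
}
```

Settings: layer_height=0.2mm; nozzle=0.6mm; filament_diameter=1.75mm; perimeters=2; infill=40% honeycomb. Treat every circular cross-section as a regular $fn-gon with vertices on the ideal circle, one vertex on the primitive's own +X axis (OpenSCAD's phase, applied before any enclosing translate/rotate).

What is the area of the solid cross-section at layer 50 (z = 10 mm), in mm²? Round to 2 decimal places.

165.20 mm²

At z = 10 mm: the cube is present — its section is the full 28×7.5 rectangle (area 210.00 mm²); the cylinder at (10.5, 1.5): section is a regular 32-gon, circumradius r=4.5 (area = (32/2)·4.500²·sin(360°/32) = 63.21 mm²); Subtracting the remaining from the first: starting from the 28×7.5 cube (210.00 mm²), the r=4.5 cylinder at (10.5, 1.5) partially overlaps it — only the 44.80 mm² overlap (of its 63.21 mm²) is removed, clipping the outline — area = 165.20 mm². Overall, the cross-section is a single solid region. Net area = 165.20 mm².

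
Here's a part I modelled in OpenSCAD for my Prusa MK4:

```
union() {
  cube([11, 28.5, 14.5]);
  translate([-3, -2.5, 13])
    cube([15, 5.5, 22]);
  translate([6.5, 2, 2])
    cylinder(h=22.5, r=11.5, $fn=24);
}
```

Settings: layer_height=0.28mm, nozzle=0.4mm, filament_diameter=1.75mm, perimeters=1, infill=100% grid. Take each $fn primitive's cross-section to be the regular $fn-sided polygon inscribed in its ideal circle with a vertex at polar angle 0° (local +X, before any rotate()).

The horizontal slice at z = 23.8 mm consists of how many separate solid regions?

1

At z = 23.8 mm: the cube is not intersected at this z (z outside [0, 14.5]); the 15×5.5 cube at (-3, -2.5) contributes its full rectangle; the cylinder at (6.5, 2): section is a regular 24-gon, circumradius r=11.5; Merging all regions: the 15×5.5 cube at (-3, -2.5) lies entirely inside the r=11.5 cylinder at (6.5, 2), so the union is just the r=11.5 cylinder at (6.5, 2) — 1 connected region. The result has 1 disconnected region.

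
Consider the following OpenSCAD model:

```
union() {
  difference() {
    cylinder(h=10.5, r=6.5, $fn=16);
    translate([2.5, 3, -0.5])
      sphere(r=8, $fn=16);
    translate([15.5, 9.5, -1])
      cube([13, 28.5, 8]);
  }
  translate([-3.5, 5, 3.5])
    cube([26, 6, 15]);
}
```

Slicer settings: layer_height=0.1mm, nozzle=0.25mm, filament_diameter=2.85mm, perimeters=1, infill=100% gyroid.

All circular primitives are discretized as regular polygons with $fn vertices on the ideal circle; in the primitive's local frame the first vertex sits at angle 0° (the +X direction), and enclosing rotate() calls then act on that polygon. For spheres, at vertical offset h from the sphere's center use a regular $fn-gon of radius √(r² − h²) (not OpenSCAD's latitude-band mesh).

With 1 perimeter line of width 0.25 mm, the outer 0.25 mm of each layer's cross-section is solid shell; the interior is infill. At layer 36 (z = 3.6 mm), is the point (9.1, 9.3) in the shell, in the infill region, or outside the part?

At z = 3.6 mm: the r=6.5 cylinder contributes a regular 16-gon of circumradius 6.5; the r=8 sphere at (2.5, 3) contributes a regular 16-gon of circumradius √(8²−4.1²) = 6.869; the cube at (15.5, 9.5) is present — its section is the full 13×28.5 rectangle; After the difference (first − rest): starting from the r=6.5 cylinder, the r=8 sphere at (2.5, 3) partially overlaps it — only the 85.90 mm² overlap (of its 144.47 mm²) is removed, clipping the outline; the 13×28.5 cube at (15.5, 9.5) misses the remaining region (no effect) — 1 connected region; the cube at (-3.5, 5) (footprint 26×6) is included at this height; Combining (union): the 2 present regions are separate (no shared area or edge), so areas and boundary lengths simply add and each stays a separate island — 2 connected regions. Overall, the cross-section has 2 separate islands. The nearest boundary edge runs (-3.50, 11.00)→(22.50, 11.00); distance from the point to it = 1.70 mm. (Shell/infill is judged within the island containing the point — the largest one.) The point is inside the cross-section and 1.70 mm from the nearest boundary — more than the 0.25 mm shell width (1 × 0.25), so it's in the infill interior.

infill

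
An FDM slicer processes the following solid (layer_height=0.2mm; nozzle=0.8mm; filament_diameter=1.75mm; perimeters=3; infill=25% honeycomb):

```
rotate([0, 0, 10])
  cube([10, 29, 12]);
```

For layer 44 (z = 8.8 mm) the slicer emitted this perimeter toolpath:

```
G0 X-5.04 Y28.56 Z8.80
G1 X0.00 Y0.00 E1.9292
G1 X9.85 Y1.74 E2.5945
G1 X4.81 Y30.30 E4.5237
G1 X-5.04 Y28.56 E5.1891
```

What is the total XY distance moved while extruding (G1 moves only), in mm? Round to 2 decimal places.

78.01 mm

Sum the Euclidean lengths of each G1 segment: total = 78.01 mm.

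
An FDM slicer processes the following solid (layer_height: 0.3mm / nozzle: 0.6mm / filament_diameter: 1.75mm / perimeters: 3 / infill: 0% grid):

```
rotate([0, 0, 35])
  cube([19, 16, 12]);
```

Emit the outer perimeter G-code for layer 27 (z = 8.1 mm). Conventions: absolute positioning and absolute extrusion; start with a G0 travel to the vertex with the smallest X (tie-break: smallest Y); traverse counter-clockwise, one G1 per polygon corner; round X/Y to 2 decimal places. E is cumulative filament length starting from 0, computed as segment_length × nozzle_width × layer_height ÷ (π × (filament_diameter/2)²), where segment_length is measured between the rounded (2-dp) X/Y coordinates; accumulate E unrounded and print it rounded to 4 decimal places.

G0 X-9.18 Y13.11 Z8.10
G1 X0.00 Y0.00 E1.1977
G1 X15.56 Y10.90 E2.6194
G1 X6.39 Y24.00 E3.8161
G1 X-9.18 Y13.11 E5.2380

At z = 8.1 mm: the 19×16 cube contributes its full rectangle; (whole slice rotated 35° about Z — lengths, areas and connectivity unchanged). The outline is a single polygon with 4 vertices. Extrusion per mm of travel: 0.6 × 0.3 / (π × 0.875²) = 0.074835. Accumulating E over each segment gives final E = 5.2380.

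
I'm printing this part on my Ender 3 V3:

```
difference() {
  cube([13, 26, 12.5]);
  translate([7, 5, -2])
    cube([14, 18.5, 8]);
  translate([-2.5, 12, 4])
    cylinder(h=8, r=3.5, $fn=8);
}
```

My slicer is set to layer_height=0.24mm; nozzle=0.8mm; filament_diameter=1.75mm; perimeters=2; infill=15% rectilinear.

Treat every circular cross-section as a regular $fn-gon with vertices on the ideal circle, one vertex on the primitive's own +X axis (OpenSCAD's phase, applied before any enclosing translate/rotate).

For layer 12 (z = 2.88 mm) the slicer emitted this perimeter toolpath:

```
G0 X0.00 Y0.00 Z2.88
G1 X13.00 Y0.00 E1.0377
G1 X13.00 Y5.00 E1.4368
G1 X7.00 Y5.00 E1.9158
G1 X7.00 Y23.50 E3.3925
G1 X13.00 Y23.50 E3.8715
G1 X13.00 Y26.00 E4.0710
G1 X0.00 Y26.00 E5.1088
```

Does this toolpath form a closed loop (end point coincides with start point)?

Start point (G0): (0.00, 0.00). End point (last G1): the path does not return to the start — open.

no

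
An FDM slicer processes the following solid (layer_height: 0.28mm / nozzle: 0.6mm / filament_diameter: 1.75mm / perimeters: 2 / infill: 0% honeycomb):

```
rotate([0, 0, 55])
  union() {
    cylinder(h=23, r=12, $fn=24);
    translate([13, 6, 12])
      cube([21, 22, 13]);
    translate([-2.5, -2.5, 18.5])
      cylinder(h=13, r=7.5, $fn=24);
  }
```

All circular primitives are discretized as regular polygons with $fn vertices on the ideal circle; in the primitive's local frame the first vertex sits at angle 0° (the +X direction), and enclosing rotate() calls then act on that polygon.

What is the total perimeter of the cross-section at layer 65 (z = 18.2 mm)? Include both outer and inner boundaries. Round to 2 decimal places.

161.18 mm

At z = 18.2 mm: the r=12 cylinder contributes a regular 24-gon of circumradius 12 (perimeter = 2·24·12.000·sin(180°/24) = 75.18 mm); the cube at (13, 6) is present — its section is the full 21×22 rectangle (perimeter 86.00 mm); the cylinder at (-2.5, -2.5) does not reach this height (z outside [18.5, 31.5]); Combining (union): the 2 present regions are separate (no shared area or edge), so areas and boundary lengths simply add and each stays a separate island — boundary = 161.18 mm; (rotated 55° about Z; rotation is an isometry so areas/perimeters/island counts are preserved). Overall, the cross-section has 2 separate islands. Total boundary length (outer) = 161.18 mm.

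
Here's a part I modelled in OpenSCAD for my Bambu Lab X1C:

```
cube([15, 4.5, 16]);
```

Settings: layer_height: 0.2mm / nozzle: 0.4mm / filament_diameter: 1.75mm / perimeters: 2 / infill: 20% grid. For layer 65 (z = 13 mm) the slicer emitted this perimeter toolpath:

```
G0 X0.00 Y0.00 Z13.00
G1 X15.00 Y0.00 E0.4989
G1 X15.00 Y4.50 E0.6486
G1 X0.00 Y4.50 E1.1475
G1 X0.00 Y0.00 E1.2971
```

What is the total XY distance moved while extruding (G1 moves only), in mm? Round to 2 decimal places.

Sum the Euclidean lengths of each G1 segment: total = 39.00 mm.

39.00 mm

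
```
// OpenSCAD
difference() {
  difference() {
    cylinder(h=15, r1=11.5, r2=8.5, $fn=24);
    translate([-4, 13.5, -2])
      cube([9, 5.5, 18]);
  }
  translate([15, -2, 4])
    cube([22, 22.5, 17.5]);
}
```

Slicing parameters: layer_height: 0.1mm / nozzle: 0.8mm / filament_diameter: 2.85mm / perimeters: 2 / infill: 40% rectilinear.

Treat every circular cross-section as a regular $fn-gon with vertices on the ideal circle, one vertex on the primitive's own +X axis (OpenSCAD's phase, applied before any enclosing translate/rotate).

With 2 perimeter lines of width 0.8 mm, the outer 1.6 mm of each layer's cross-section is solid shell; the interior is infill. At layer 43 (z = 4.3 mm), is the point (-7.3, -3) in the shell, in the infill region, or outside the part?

infill

At z = 4.3 mm: the cone (r1=11.5→r2=8.5) has section circumradius 10.640 here — a regular 24-gon; the cube at (-4, 13.5) (footprint 9×5.5) is included at this height; After the difference (first − rest): starting from the cone, the 9×5.5 cube at (-4, 13.5) misses the remaining region (no effect) — 1 connected region; the cube at (15, -2) is present — its section is the full 22×22.5 rectangle; After the difference (first − rest): starting from the result so far, the 22×22.5 cube at (15, -2) misses the remaining region (no effect) — 1 connected region. Overall, the cross-section is a single solid region. The nearest boundary edge runs (-9.21, -5.32)→(-10.28, -2.75); distance from the point to it = 2.66 mm. The point is inside the cross-section and 2.66 mm from the nearest boundary — more than the 1.6 mm shell width (2 × 0.8), so it's in the infill interior.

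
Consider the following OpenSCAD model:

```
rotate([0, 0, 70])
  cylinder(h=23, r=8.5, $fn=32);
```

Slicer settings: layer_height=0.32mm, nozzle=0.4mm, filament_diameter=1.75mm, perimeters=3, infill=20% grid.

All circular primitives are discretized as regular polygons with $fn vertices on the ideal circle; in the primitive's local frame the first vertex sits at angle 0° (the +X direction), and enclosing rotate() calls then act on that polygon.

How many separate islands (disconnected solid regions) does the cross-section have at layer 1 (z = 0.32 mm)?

At z = 0.32 mm: the r=8.5 cylinder gives a regular 32-gon of circumradius 8.5 (constant along its height); (rotated 70° about Z; rotation is an isometry so areas/perimeters/island counts are preserved). Overall, the cross-section is a single solid region. Island count = 1.

1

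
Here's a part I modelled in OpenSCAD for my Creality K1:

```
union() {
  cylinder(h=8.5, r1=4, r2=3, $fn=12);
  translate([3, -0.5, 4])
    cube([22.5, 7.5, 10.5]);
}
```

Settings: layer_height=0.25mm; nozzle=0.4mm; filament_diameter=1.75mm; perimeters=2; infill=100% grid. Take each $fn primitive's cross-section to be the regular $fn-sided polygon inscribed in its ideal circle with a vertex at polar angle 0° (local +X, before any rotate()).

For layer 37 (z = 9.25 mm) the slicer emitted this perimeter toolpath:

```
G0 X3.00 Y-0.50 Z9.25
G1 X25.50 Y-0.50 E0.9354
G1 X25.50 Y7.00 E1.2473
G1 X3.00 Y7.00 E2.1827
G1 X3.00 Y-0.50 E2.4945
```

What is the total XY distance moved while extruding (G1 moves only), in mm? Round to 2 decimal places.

Sum the Euclidean lengths of each G1 segment: total = 60.00 mm.

60.00 mm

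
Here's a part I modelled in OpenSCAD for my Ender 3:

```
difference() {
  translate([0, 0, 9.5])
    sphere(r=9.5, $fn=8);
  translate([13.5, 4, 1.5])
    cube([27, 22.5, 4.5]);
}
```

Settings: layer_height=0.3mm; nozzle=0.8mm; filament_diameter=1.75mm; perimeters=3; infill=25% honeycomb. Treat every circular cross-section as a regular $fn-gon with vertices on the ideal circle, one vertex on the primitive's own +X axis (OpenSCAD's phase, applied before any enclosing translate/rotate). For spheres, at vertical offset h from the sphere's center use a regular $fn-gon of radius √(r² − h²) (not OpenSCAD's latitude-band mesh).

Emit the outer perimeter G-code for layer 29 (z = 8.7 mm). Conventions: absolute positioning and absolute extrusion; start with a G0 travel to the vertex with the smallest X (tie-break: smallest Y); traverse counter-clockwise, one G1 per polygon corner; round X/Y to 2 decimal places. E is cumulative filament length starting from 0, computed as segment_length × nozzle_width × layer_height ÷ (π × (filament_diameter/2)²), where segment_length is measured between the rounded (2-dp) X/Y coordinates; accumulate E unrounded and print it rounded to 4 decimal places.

G0 X-9.47 Y0.00 Z8.70
G1 X-6.69 Y-6.69 E0.7229
G1 X0.00 Y-9.47 E1.4457
G1 X6.69 Y-6.69 E2.1686
G1 X9.47 Y0.00 E2.8915
G1 X6.69 Y6.69 E3.6144
G1 X0.00 Y9.47 E4.3372
G1 X-6.69 Y6.69 E5.0601
G1 X-9.47 Y0.00 E5.7830

At z = 8.7 mm: the r=9.5 sphere slices to a regular 8-gon of circumradius 9.466 (√(r²−h²) with h=0.8 from center); the cube at (13.5, 4) does not reach this height (z outside [1.5, 6]); Taking the first minus the rest: none of the subtracted shapes is present at this height, so the r=9.5 sphere is unchanged — 1 connected region. The outline is a single polygon with 8 vertices. Extrusion per mm of travel: 0.8 × 0.3 / (π × 0.875²) = 0.099780. Accumulating E over each segment gives final E = 5.7830.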